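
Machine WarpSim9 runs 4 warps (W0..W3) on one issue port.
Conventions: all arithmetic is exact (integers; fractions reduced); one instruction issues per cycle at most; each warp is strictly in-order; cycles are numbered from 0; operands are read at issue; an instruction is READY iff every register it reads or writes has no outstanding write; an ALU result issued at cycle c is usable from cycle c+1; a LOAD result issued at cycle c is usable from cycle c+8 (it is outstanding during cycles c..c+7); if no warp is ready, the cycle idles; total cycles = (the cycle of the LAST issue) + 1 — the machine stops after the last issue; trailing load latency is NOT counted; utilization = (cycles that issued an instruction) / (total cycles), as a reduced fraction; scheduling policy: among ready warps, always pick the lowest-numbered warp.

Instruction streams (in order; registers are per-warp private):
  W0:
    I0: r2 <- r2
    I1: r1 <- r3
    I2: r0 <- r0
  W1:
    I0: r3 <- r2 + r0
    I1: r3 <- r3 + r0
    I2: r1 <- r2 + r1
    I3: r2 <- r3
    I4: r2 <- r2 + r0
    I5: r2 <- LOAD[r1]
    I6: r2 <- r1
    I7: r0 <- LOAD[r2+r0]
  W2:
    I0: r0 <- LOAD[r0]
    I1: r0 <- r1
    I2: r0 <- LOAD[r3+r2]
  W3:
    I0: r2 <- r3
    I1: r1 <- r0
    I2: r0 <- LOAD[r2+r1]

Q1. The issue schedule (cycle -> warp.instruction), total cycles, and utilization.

cycle 0: W0.I0
cycle 1: W0.I1
cycle 2: W0.I2
cycle 3: W1.I0
cycle 4: W1.I1
cycle 5: W1.I2
cycle 6: W1.I3
cycle 7: W1.I4
cycle 8: W1.I5
cycle 9: W2.I0
cycle 10: W3.I0
cycle 11: W3.I1
cycle 12: W3.I2
cycle 13: idle
cycle 14: idle
cycle 15: idle
cycle 16: W1.I6
cycle 17: W1.I7
cycle 18: W2.I1
cycle 19: W2.I2

Answer: 20 cycles, utilization 17/20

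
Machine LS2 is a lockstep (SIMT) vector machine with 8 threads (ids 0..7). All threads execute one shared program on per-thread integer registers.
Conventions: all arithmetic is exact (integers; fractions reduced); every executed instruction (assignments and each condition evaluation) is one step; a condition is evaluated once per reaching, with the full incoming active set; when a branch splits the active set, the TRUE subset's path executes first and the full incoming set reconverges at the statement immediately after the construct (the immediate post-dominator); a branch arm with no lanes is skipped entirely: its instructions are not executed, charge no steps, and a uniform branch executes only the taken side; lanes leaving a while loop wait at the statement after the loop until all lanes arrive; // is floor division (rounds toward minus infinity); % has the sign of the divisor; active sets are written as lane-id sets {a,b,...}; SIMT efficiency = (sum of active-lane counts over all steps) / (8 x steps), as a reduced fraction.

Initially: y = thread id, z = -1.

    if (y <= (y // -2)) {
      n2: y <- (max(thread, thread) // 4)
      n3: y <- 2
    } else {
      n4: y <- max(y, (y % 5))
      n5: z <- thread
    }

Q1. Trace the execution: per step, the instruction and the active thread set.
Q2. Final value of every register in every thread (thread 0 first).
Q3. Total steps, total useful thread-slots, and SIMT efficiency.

step 0: eval (y <= (y // -2))        {0,1,2,3,4,5,6,7}
step 1: y <- (max(thread, thread) // 4) {0}
step 2: y <- 2                       {0}
step 3: y <- max(y, (y % 5))         {1,2,3,4,5,6,7}
step 4: z <- thread                  {1,2,3,4,5,6,7}

Answer: 5 steps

y: 2,1,2,3,4,5,6,7
z: -1,1,2,3,4,5,6,7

steps = 5; useful = 24; efficiency = 24/40 = 3/5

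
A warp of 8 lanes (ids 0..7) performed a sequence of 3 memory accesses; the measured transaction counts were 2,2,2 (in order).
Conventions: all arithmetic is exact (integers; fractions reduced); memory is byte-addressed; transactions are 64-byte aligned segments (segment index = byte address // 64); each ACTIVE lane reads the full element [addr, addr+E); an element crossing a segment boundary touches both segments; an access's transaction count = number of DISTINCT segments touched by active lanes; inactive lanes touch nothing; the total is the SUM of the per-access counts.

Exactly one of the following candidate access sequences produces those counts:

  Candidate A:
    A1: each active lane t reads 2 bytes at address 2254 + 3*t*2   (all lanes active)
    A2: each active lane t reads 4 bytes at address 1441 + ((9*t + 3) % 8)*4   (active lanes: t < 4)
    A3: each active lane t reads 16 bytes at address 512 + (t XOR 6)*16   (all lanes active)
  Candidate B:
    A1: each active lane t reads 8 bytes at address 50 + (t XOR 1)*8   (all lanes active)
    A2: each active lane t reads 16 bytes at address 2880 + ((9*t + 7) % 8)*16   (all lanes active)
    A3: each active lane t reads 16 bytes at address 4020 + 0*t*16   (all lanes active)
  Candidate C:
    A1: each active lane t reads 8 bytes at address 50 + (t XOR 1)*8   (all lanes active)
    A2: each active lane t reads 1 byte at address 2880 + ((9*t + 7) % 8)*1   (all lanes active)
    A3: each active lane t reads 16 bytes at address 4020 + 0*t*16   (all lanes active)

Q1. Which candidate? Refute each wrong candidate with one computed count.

A: A1 gives 1 transaction, not 2
C: A2 gives 1 transaction, not 2
B: all counts match (2,2,2)

Answer: B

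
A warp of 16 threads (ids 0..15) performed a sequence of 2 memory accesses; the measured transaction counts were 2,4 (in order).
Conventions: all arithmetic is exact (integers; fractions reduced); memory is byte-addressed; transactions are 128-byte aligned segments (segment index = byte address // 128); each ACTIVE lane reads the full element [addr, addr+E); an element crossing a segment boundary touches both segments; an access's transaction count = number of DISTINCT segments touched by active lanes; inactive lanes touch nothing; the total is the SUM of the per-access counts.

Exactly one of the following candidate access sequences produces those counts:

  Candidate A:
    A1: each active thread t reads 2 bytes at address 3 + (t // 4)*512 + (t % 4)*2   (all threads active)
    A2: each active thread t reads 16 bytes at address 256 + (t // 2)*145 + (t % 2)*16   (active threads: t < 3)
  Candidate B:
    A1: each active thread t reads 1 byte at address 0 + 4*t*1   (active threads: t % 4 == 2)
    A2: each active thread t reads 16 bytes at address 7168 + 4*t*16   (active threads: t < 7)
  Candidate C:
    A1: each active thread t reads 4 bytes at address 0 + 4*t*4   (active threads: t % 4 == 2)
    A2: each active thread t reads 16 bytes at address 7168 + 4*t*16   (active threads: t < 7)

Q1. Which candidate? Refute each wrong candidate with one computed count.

A: A1 gives 4 transactions, not 2
B: A1 gives 1 transaction, not 2
C: all counts match (2,4)

Answer: C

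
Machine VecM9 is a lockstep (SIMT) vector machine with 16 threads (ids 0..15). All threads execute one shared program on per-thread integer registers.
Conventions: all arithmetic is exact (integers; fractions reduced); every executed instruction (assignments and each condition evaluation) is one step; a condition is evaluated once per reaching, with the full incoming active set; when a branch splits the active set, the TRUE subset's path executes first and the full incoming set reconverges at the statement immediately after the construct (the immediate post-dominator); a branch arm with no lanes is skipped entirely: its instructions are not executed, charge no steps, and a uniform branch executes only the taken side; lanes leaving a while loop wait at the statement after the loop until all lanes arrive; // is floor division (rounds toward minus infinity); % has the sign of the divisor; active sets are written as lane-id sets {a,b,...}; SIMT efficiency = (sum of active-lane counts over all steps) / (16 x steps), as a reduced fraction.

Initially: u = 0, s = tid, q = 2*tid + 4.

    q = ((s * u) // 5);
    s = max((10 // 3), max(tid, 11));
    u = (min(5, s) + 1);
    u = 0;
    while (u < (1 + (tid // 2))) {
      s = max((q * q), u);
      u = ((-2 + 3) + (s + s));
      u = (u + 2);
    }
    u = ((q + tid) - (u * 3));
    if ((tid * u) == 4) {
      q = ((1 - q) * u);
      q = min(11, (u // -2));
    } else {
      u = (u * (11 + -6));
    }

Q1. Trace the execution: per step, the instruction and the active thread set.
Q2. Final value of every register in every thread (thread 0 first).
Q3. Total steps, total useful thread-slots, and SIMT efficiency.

step 0: q <- ((s * u) // 5)          {0,1,2,3,4,5,6,7,8,9,10,11,12,13,14,15}
step 1: s <- max((10 // 3), max(tid, 11)) {0,1,2,3,4,5,6,7,8,9,10,11,12,13,14,15}
step 2: u <- (min(5, s) + 1)         {0,1,2,3,4,5,6,7,8,9,10,11,12,13,14,15}
step 3: u <- 0                       {0,1,2,3,4,5,6,7,8,9,10,11,12,13,14,15}
step 4: eval (u < (1 + (tid // 2)))  {0,1,2,3,4,5,6,7,8,9,10,11,12,13,14,15}
step 5: s <- max((q * q), u)         {0,1,2,3,4,5,6,7,8,9,10,11,12,13,14,15}
step 6: u <- ((-2 + 3) + (s + s))    {0,1,2,3,4,5,6,7,8,9,10,11,12,13,14,15}
step 7: u <- (u + 2)                 {0,1,2,3,4,5,6,7,8,9,10,11,12,13,14,15}
step 8: eval (u < (1 + (tid // 2)))  {0,1,2,3,4,5,6,7,8,9,10,11,12,13,14,15}
step 9: s <- max((q * q), u)         {6,7,8,9,10,11,12,13,14,15}
step 10: u <- ((-2 + 3) + (s + s))    {6,7,8,9,10,11,12,13,14,15}
step 11: u <- (u + 2)                 {6,7,8,9,10,11,12,13,14,15}
step 12: eval (u < (1 + (tid // 2)))  {6,7,8,9,10,11,12,13,14,15}
step 13: u <- ((q + tid) - (u * 3))   {0,1,2,3,4,5,6,7,8,9,10,11,12,13,14,15}
step 14: eval ((tid * u) == 4)        {0,1,2,3,4,5,6,7,8,9,10,11,12,13,14,15}
step 15: u <- (u * (11 + -6))         {0,1,2,3,4,5,6,7,8,9,10,11,12,13,14,15}

Answer: 16 steps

u: -45,-40,-35,-30,-25,-20,-105,-100,-95,-90,-85,-80,-75,-70,-65,-60
s: 0,0,0,0,0,0,3,3,3,3,3,3,3,3,3,3
q: 0,0,0,0,0,0,0,0,0,0,0,0,0,0,0,0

steps = 16; useful = 232; efficiency = 232/256 = 29/32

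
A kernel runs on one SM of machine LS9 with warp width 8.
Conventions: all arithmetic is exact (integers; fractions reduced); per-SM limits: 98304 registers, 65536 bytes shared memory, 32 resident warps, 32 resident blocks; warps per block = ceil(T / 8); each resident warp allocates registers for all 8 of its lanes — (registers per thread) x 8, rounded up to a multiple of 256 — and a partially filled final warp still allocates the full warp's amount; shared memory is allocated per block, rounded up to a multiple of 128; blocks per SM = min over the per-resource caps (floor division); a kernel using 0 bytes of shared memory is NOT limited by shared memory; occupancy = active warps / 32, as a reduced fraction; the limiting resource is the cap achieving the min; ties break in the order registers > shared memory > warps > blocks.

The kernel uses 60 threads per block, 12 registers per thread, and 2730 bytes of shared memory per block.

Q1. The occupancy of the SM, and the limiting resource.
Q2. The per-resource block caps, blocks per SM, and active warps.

Answer: occupancy 1, limited by warps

registers: 48 blocks
shared memory: 23 blocks
warps: 4 blocks
blocks: 32 blocks

Answer: 4 blocks, 32 active warps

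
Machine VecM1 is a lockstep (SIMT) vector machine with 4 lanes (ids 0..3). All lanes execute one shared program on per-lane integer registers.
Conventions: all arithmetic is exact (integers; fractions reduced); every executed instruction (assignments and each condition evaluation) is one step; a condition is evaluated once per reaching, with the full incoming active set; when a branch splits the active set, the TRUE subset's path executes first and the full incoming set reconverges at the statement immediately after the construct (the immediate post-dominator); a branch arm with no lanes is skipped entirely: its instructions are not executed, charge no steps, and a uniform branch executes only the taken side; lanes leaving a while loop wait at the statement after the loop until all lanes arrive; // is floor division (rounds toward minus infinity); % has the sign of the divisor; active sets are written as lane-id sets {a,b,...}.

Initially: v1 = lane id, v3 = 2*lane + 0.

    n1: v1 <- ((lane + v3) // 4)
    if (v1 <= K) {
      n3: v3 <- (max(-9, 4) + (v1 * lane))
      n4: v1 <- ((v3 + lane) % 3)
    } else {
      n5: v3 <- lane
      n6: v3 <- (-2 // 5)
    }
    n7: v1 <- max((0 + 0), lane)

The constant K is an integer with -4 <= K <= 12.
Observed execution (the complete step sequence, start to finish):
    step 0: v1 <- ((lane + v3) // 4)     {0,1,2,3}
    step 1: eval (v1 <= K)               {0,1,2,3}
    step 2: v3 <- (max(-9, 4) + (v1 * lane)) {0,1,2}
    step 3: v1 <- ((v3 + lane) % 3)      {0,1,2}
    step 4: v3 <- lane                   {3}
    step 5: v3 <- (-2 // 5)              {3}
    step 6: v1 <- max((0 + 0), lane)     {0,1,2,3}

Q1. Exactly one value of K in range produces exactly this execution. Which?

Answer: K = 1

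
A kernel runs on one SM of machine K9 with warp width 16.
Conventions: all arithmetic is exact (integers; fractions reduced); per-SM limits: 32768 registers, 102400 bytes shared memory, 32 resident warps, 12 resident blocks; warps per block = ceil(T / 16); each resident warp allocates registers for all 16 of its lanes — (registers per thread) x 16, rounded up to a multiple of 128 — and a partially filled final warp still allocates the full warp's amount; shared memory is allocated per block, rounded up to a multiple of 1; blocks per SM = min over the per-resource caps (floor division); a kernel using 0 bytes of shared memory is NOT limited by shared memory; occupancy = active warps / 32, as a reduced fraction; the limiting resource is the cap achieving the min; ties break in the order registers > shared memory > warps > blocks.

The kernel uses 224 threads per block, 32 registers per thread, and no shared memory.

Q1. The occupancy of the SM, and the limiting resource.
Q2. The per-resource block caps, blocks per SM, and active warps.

Answer: occupancy 7/8, limited by warps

registers: 4 blocks
shared memory: no limit (kernel uses none)
warps: 2 blocks
blocks: 12 blocks

Answer: 2 blocks, 28 active warps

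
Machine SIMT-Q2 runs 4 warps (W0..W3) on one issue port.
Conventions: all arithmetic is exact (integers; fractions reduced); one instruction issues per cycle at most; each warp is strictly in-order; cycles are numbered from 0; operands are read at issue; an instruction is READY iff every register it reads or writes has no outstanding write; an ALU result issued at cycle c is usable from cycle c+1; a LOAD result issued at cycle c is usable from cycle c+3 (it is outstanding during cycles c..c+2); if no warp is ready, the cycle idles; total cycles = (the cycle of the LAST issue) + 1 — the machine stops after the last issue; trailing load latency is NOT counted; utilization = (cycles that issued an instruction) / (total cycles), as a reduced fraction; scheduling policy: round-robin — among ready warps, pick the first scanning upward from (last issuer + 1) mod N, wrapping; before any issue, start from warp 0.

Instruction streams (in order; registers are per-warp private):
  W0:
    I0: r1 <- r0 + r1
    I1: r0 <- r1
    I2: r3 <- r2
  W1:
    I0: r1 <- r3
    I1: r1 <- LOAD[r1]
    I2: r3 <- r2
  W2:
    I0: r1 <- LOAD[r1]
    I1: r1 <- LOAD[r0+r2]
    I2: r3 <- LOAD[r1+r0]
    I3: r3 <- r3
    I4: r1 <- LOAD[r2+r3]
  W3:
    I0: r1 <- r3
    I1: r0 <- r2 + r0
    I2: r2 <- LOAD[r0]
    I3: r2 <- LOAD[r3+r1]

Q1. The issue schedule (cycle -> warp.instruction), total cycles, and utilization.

cycle 0: W0.I0
cycle 1: W1.I0
cycle 2: W2.I0
cycle 3: W3.I0
cycle 4: W0.I1
cycle 5: W1.I1
cycle 6: W2.I1
cycle 7: W3.I1
cycle 8: W0.I2
cycle 9: W1.I2
cycle 10: W2.I2
cycle 11: W3.I2
cycle 12: idle
cycle 13: W2.I3
cycle 14: W3.I3
cycle 15: W2.I4

Answer: 16 cycles, utilization 15/16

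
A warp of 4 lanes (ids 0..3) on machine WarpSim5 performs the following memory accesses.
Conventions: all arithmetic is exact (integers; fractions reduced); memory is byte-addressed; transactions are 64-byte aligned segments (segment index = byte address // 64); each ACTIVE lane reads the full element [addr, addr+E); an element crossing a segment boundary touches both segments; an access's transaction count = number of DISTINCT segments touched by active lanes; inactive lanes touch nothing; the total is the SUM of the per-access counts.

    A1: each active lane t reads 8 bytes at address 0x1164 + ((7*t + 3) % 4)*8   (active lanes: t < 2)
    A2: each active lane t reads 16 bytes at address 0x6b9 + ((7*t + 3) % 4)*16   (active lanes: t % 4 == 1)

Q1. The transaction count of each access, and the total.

A1: 2 transactions
A2: 1 transaction

Answer: 2,1; total 3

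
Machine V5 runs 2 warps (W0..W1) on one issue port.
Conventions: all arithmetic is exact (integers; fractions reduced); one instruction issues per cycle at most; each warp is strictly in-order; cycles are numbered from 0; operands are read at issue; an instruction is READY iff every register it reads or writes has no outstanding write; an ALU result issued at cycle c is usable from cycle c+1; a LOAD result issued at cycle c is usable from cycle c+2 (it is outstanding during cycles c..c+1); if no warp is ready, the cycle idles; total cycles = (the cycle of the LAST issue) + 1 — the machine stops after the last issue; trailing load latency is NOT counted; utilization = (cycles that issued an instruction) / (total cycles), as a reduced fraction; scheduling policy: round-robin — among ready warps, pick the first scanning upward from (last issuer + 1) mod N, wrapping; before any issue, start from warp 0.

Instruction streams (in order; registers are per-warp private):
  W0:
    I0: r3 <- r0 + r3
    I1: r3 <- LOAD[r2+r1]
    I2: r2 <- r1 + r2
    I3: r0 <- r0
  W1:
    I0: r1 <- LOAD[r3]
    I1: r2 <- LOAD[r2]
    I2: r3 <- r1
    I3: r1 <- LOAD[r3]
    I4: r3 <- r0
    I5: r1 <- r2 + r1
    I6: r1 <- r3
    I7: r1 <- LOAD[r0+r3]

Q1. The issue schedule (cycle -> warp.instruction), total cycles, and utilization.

cycle 0: W0.I0
cycle 1: W1.I0
cycle 2: W0.I1
cycle 3: W1.I1
cycle 4: W0.I2
cycle 5: W1.I2
cycle 6: W0.I3
cycle 7: W1.I3
cycle 8: W1.I4
cycle 9: W1.I5
cycle 10: W1.I6
cycle 11: W1.I7

Answer: 12 cycles, utilization 1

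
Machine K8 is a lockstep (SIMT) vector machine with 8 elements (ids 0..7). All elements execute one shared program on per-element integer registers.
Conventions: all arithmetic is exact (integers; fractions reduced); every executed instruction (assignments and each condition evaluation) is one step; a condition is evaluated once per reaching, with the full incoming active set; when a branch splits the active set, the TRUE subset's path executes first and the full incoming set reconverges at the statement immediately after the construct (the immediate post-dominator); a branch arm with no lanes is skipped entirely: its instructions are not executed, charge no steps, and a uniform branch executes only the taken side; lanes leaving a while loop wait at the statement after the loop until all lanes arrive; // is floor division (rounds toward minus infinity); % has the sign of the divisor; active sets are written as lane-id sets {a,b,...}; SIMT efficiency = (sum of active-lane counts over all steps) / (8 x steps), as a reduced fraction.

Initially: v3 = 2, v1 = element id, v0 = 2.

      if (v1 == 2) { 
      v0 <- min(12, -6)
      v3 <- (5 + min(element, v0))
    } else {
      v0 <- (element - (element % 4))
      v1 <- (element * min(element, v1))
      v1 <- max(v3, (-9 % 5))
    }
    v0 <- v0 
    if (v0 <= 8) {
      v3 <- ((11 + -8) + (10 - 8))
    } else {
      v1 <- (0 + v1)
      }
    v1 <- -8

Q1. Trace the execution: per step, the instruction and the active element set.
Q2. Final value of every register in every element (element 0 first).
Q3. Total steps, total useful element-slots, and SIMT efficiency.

step 0: eval (v1 == 2)               {0,1,2,3,4,5,6,7}
step 1: v0 <- min(12, -6)            {2}
step 2: v3 <- (5 + min(element, v0)) {2}
step 3: v0 <- (element - (element % 4)) {0,1,3,4,5,6,7}
step 4: v1 <- (element * min(element, v1)) {0,1,3,4,5,6,7}
step 5: v1 <- max(v3, (-9 % 5))      {0,1,3,4,5,6,7}
step 6: v0 <- v0                     {0,1,2,3,4,5,6,7}
step 7: eval (v0 <= 8)               {0,1,2,3,4,5,6,7}
step 8: v3 <- ((11 + -8) + (10 - 8)) {0,1,2,3,4,5,6,7}
step 9: v1 <- -8                     {0,1,2,3,4,5,6,7}

Answer: 10 steps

v3: 5,5,5,5,5,5,5,5
v1: -8,-8,-8,-8,-8,-8,-8,-8
v0: 0,0,-6,0,4,4,4,4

steps = 10; useful = 63; efficiency = 63/80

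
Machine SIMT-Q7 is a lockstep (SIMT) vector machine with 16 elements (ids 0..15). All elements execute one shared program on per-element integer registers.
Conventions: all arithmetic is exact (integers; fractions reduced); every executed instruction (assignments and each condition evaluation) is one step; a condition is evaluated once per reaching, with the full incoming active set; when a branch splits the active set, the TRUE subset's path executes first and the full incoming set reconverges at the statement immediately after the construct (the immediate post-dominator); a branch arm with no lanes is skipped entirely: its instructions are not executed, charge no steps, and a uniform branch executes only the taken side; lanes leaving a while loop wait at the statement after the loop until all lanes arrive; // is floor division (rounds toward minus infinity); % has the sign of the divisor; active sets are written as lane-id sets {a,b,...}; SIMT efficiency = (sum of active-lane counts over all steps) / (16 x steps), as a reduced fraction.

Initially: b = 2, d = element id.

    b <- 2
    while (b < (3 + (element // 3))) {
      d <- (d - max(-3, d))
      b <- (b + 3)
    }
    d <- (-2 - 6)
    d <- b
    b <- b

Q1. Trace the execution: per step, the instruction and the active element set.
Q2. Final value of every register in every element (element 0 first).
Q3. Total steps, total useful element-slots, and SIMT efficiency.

step 0: b <- 2                       {0,1,2,3,4,5,6,7,8,9,10,11,12,13,14,15}
step 1: eval (b < (3 + (element // 3))) {0,1,2,3,4,5,6,7,8,9,10,11,12,13,14,15}
step 2: d <- (d - max(-3, d))        {0,1,2,3,4,5,6,7,8,9,10,11,12,13,14,15}
step 3: b <- (b + 3)                 {0,1,2,3,4,5,6,7,8,9,10,11,12,13,14,15}
step 4: eval (b < (3 + (element // 3))) {0,1,2,3,4,5,6,7,8,9,10,11,12,13,14,15}
step 5: d <- (d - max(-3, d))        {9,10,11,12,13,14,15}
step 6: b <- (b + 3)                 {9,10,11,12,13,14,15}
step 7: eval (b < (3 + (element // 3))) {9,10,11,12,13,14,15}
step 8: d <- (-2 - 6)                {0,1,2,3,4,5,6,7,8,9,10,11,12,13,14,15}
step 9: d <- b                       {0,1,2,3,4,5,6,7,8,9,10,11,12,13,14,15}
step 10: b <- b                       {0,1,2,3,4,5,6,7,8,9,10,11,12,13,14,15}

Answer: 11 steps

b: 5,5,5,5,5,5,5,5,5,8,8,8,8,8,8,8
d: 5,5,5,5,5,5,5,5,5,8,8,8,8,8,8,8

steps = 11; useful = 149; efficiency = 149/176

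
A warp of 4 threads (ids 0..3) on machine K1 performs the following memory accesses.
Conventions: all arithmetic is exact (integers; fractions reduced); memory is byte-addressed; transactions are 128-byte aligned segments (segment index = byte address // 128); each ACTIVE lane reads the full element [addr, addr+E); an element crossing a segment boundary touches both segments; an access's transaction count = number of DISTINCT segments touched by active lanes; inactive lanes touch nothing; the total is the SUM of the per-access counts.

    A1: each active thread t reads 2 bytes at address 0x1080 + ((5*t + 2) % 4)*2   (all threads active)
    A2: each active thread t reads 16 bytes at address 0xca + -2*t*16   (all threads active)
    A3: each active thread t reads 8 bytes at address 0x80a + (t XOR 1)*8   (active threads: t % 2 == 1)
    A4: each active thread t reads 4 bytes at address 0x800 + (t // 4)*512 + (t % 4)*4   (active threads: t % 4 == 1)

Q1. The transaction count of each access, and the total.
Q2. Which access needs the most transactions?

A1: 1 transaction
A2: 2 transactions
A3: 1 transaction
A4: 1 transaction

Answer: 1,2,1,1; total 5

Answer: A2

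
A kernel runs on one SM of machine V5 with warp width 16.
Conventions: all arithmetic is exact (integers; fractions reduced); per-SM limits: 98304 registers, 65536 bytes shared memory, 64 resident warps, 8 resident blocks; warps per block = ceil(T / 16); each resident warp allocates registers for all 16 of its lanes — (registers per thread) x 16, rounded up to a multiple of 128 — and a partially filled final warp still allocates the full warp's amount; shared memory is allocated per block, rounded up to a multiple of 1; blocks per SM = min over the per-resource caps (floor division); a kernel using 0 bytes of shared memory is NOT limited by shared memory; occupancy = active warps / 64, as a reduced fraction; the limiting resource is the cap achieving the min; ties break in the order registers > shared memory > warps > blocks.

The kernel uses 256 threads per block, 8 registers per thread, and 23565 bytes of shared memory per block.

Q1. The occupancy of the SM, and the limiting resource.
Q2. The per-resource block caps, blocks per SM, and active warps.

Answer: occupancy 1/2, limited by shared memory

registers: 48 blocks
shared memory: 2 blocks
warps: 4 blocks
blocks: 8 blocks

Answer: 2 blocks, 32 active warps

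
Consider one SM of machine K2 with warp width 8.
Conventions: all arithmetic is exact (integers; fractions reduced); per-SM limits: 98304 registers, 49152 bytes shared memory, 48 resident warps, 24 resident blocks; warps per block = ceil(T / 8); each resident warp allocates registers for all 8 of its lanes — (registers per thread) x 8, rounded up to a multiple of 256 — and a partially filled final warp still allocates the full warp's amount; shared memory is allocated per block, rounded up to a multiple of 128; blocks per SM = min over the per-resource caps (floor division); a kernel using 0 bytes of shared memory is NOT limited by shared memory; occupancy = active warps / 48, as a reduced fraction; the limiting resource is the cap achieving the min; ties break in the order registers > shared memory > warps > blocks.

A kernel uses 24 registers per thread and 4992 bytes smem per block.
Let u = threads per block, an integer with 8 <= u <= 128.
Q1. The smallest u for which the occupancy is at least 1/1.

Answer: u = 41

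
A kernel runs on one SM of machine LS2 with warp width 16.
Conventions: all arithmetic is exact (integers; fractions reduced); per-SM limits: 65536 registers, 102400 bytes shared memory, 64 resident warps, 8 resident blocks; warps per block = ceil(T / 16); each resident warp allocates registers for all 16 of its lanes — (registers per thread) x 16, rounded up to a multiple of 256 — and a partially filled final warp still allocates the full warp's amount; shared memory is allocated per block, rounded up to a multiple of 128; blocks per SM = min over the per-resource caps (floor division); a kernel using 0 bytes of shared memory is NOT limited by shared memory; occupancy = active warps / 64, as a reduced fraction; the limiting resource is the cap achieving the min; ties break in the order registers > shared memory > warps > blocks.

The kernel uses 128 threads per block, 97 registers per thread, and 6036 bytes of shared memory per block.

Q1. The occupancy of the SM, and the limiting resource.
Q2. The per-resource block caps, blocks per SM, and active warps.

Answer: occupancy 1/2, limited by registers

registers: 4 blocks
shared memory: 16 blocks
warps: 8 blocks
blocks: 8 blocks

Answer: 4 blocks, 32 active warps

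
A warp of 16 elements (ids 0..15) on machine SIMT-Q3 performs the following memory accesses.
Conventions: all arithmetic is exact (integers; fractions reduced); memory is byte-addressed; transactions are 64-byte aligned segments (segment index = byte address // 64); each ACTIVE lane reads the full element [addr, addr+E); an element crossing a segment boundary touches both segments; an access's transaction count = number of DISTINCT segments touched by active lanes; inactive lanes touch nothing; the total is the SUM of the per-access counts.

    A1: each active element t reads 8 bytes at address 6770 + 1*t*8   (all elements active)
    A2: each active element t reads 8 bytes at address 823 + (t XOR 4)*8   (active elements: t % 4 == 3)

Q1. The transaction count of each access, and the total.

A1: 3 transactions
A2: 2 transactions

Answer: 3,2; total 5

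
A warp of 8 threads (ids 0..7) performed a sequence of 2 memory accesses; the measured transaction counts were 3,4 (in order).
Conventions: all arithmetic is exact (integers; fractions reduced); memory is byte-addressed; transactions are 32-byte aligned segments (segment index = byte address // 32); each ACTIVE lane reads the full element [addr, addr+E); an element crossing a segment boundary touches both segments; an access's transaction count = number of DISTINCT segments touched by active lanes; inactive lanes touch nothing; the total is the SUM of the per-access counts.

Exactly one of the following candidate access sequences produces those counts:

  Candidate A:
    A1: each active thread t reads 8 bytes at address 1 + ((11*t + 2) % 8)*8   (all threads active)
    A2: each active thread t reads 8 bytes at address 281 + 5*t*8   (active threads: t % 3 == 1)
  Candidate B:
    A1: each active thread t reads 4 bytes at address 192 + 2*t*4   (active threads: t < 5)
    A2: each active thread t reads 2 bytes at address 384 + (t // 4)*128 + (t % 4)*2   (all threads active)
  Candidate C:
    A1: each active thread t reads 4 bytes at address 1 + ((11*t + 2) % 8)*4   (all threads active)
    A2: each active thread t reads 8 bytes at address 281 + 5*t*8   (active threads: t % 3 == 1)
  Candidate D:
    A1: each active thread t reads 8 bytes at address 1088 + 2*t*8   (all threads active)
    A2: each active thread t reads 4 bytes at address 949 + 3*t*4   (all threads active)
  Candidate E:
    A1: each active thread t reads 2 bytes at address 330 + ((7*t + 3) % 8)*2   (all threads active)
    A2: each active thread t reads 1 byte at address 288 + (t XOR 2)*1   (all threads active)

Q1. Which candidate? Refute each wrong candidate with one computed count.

B: A1 gives 2 transactions, not 3
C: A1 gives 2 transactions, not 3
D: A1 gives 4 transactions, not 3
E: A1 gives 1 transaction, not 3
A: all counts match (3,4)

Answer: A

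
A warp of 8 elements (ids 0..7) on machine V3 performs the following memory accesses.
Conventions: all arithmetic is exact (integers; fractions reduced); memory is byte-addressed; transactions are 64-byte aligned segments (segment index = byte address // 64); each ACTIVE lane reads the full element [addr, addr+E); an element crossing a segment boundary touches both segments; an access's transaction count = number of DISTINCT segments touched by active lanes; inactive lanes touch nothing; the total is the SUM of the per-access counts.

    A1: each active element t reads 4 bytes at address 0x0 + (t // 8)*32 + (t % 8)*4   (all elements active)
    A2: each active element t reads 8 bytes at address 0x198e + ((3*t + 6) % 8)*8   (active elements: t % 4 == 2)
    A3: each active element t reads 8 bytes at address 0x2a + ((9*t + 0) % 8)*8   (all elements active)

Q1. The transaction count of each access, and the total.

A1: 1 transaction
A2: 1 transaction
A3: 2 transactions

Answer: 1,1,2; total 4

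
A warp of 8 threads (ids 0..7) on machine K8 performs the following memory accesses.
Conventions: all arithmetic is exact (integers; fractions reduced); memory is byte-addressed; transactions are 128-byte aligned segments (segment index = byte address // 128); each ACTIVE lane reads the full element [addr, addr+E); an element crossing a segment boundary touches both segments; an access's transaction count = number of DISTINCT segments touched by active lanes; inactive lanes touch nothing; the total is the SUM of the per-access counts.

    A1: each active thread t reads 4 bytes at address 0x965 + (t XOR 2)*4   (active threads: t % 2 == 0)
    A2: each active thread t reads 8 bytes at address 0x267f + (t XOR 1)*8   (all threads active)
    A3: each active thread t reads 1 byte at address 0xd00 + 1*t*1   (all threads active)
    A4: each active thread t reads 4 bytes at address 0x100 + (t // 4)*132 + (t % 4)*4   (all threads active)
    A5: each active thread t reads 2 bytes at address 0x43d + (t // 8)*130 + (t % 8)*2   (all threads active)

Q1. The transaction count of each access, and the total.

A1: 2 transactions
A2: 2 transactions
A3: 1 transaction
A4: 2 transactions
A5: 1 transaction

Answer: 2,2,1,2,1; total 8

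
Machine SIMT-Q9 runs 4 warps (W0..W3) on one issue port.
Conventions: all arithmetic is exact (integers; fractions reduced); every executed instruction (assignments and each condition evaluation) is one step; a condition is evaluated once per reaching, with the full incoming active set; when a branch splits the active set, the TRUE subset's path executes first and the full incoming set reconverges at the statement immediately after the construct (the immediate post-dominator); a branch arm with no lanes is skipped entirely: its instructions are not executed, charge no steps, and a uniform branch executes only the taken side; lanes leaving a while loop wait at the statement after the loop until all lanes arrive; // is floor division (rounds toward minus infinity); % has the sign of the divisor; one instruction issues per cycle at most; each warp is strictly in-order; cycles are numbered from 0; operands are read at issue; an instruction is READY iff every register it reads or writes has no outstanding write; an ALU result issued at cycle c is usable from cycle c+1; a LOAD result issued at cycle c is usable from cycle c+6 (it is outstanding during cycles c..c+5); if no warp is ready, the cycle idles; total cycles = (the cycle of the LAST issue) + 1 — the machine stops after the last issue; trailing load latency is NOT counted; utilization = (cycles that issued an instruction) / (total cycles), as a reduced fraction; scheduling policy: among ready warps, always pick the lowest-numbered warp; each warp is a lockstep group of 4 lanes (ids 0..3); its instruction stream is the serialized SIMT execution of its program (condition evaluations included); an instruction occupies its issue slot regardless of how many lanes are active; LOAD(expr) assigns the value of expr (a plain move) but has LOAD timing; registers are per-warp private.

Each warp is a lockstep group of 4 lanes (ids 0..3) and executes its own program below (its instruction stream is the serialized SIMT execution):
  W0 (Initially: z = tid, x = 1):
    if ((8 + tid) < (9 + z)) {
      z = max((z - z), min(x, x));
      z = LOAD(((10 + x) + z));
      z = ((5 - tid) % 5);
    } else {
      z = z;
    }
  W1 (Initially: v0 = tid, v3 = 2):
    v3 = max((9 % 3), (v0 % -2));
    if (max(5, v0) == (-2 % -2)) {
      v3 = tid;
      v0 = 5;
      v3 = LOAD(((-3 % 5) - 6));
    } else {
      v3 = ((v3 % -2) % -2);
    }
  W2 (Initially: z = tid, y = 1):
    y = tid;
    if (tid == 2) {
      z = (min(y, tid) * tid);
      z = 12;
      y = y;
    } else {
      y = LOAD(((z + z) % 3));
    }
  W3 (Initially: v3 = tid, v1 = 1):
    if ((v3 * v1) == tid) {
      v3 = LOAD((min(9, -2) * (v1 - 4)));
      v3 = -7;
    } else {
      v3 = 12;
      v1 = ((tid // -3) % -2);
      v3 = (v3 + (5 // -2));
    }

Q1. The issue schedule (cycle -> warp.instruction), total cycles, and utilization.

cycle 0: W0.I0
cycle 1: W0.I1
cycle 2: W0.I2
cycle 3: W1.I0
cycle 4: W1.I1
cycle 5: W1.I2
cycle 6: W2.I0
cycle 7: W2.I1
cycle 8: W0.I3
cycle 9: W2.I2
cycle 10: W2.I3
cycle 11: W2.I4
cycle 12: W2.I5
cycle 13: W3.I0
cycle 14: W3.I1
cycle 15: idle
cycle 16: idle
cycle 17: idle
cycle 18: idle
cycle 19: idle
cycle 20: W3.I2

Answer: 21 cycles, utilization 16/21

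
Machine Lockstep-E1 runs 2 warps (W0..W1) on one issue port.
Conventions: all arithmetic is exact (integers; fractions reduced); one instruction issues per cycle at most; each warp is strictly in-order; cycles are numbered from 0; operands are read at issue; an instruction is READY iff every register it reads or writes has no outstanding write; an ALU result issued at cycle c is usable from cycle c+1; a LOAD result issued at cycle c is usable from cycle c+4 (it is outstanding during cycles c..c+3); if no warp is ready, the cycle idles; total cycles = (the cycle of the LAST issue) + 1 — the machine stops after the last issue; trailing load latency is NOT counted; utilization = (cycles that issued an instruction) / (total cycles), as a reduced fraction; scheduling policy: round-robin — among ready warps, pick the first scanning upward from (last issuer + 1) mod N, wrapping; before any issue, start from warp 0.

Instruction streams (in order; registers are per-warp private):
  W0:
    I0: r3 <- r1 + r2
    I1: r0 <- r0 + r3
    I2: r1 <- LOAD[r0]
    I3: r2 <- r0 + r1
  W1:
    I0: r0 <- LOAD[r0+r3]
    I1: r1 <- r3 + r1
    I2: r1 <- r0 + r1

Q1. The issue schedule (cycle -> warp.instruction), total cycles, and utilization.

cycle 0: W0.I0
cycle 1: W1.I0
cycle 2: W0.I1
cycle 3: W1.I1
cycle 4: W0.I2
cycle 5: W1.I2
cycle 6: idle
cycle 7: idle
cycle 8: W0.I3

Answer: 9 cycles, utilization 7/9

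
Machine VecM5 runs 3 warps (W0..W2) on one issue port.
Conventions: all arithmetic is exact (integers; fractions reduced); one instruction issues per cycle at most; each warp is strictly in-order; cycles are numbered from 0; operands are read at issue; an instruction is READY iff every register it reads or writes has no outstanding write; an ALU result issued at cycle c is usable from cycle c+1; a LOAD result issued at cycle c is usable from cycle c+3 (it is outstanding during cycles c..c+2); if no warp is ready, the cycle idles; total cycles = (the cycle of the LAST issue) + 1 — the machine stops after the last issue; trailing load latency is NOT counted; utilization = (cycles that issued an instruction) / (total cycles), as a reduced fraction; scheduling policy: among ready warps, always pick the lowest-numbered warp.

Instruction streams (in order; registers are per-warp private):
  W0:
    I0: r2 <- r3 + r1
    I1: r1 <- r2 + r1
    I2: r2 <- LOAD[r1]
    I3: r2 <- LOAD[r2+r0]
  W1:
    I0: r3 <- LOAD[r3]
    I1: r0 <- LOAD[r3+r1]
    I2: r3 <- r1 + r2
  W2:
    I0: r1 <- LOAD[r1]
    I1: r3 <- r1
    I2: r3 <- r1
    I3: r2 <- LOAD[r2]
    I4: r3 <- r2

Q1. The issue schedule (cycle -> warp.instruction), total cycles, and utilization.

cycle 0: W0.I0
cycle 1: W0.I1
cycle 2: W0.I2
cycle 3: W1.I0
cycle 4: W2.I0
cycle 5: W0.I3
cycle 6: W1.I1
cycle 7: W1.I2
cycle 8: W2.I1
cycle 9: W2.I2
cycle 10: W2.I3
cycle 11: idle
cycle 12: idle
cycle 13: W2.I4

Answer: 14 cycles, utilization 6/7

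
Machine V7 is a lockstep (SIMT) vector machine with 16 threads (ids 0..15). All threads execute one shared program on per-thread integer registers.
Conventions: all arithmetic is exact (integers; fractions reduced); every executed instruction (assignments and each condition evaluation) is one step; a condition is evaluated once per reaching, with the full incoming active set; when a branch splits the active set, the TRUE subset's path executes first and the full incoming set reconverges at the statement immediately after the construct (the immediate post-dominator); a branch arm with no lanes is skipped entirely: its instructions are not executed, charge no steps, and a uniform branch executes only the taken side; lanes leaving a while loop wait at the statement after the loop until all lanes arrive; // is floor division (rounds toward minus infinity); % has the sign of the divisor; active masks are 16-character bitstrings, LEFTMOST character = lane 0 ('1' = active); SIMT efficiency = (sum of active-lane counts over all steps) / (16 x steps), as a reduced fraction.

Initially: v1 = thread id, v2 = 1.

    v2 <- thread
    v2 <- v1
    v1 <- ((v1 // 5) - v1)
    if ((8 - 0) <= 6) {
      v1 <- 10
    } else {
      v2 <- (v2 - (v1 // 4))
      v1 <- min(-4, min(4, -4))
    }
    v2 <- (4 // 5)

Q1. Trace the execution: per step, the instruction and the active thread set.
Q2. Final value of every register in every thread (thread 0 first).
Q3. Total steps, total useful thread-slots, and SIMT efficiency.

step 0: v2 <- thread                 1111111111111111
step 1: v2 <- v1                     1111111111111111
step 2: v1 <- ((v1 // 5) - v1)       1111111111111111
step 3: eval ((8 - 0) <= 6)          1111111111111111
step 4: v2 <- (v2 - (v1 // 4))       1111111111111111
step 5: v1 <- min(-4, min(4, -4))    1111111111111111
step 6: v2 <- (4 // 5)               1111111111111111

Answer: 7 steps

v1: -4,-4,-4,-4,-4,-4,-4,-4,-4,-4,-4,-4,-4,-4,-4,-4
v2: 0,0,0,0,0,0,0,0,0,0,0,0,0,0,0,0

steps = 7; useful = 112; efficiency = 112/112 = 1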